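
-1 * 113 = -113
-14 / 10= -7 / 5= -1.40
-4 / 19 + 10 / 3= 178 / 57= 3.12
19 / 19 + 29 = 30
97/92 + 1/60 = 739/690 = 1.07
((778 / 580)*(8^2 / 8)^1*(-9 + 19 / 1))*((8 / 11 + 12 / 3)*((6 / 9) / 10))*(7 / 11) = 1132768 / 52635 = 21.52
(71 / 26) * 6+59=980 / 13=75.38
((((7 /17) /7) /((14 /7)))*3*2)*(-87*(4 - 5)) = 261 /17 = 15.35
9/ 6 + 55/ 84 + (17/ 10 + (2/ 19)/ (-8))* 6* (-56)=-4505701/ 7980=-564.62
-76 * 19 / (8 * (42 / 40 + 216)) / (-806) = 1805 / 1749423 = 0.00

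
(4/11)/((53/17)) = 68/583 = 0.12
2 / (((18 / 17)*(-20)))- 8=-1457 / 180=-8.09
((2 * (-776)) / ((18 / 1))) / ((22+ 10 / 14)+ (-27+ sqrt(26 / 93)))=19012 * sqrt(2418) / 370917+ 841960 / 41213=22.95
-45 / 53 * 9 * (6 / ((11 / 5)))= -12150 / 583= -20.84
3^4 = 81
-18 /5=-3.60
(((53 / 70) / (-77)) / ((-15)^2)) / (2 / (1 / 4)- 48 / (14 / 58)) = 53 / 231462000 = 0.00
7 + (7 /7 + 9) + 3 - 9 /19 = 19.53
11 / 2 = 5.50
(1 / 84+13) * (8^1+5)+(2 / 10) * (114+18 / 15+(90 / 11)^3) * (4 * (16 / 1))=8654.38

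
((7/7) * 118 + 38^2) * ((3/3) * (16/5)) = 24992/5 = 4998.40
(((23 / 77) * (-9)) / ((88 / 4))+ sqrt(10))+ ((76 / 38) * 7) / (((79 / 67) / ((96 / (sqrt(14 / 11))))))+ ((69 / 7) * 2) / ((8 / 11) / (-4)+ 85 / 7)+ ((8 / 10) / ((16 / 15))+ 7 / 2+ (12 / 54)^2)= sqrt(10)+ 490786027 / 84249396+ 6432 * sqrt(154) / 79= 1019.36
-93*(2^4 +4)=-1860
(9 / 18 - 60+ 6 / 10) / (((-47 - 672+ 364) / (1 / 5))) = 589 / 17750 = 0.03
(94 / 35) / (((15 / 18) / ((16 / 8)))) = 1128 / 175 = 6.45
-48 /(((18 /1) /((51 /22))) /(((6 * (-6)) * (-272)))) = -665856 /11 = -60532.36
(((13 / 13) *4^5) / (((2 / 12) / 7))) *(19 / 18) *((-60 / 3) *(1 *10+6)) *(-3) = 43581440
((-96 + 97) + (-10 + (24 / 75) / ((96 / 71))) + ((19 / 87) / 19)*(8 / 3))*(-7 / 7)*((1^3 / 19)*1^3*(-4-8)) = -227923 / 41325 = -5.52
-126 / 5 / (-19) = 126 / 95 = 1.33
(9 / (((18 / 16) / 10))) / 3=80 / 3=26.67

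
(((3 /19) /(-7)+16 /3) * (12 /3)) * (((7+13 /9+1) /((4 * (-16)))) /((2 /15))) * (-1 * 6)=900575 /6384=141.07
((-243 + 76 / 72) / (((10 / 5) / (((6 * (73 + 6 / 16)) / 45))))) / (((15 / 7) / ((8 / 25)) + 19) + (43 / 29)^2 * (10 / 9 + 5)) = -30.24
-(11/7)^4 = -14641/2401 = -6.10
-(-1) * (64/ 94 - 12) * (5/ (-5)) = 532/ 47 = 11.32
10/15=0.67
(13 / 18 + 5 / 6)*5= 70 / 9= 7.78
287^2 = 82369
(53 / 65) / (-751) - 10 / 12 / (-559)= 0.00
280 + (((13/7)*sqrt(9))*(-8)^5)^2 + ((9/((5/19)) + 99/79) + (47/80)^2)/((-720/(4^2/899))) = 33404760195145754270081/1002248352000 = 33329823020.90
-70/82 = -0.85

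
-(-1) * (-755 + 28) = -727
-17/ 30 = -0.57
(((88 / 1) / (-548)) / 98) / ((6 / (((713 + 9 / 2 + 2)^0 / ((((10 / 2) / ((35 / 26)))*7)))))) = -11 / 1047228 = -0.00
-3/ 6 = -0.50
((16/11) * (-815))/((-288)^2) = -815/57024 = -0.01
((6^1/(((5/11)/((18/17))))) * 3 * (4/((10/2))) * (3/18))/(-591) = -792/83725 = -0.01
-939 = -939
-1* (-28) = 28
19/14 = 1.36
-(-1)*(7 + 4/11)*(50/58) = 2025/319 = 6.35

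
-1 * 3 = -3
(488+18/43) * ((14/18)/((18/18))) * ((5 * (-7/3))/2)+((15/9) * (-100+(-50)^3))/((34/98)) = -11905093165/19737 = -603186.56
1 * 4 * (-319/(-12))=319/3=106.33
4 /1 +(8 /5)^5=45268 /3125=14.49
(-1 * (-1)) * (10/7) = 10/7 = 1.43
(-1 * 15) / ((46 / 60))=-450 / 23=-19.57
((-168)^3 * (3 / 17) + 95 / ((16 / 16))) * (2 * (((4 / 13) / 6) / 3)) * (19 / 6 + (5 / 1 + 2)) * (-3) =1735240282 / 1989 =872418.44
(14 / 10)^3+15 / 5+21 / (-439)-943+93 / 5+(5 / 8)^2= -3225115997 / 3512000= -918.31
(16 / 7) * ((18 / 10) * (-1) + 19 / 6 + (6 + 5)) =424 / 15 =28.27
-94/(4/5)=-235/2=-117.50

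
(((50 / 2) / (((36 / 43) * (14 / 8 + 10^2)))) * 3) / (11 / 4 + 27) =4300 / 145299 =0.03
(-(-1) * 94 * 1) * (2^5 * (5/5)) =3008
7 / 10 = 0.70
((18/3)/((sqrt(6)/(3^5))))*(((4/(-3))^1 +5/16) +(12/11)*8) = 329589*sqrt(6)/176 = 4587.07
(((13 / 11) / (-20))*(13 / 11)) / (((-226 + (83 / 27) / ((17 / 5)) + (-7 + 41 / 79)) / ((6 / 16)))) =18384327 / 162569966240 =0.00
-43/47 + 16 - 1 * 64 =-2299/47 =-48.91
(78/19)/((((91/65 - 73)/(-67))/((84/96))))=3.36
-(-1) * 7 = 7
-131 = -131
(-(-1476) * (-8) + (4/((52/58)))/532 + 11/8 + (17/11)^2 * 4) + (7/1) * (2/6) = -59221525843/5021016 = -11794.73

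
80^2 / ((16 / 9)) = 3600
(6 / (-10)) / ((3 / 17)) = -17 / 5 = -3.40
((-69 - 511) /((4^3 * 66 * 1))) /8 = -145 /8448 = -0.02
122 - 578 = -456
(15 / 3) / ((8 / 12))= 15 / 2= 7.50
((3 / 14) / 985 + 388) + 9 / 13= 69680909 / 179270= 388.69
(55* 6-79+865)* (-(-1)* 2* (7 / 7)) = 2232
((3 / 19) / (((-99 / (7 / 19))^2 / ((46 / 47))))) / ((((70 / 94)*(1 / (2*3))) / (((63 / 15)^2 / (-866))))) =-15778 / 44920448375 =-0.00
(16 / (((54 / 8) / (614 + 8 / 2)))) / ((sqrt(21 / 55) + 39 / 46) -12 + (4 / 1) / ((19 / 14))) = -4544656244480 / 25310131731 -10070941184*sqrt(1155) / 25310131731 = -193.08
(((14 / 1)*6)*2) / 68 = 42 / 17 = 2.47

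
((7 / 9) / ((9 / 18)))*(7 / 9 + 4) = 7.43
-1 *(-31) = 31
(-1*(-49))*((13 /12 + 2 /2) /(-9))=-1225 /108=-11.34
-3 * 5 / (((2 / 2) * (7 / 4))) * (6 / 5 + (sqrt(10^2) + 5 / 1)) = -972 / 7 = -138.86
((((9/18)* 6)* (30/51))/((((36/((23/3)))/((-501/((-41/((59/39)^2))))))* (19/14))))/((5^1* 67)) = 93593647/4048663203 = 0.02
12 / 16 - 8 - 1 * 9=-65 / 4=-16.25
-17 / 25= -0.68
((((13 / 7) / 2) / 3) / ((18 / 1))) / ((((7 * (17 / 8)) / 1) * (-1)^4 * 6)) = 13 / 67473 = 0.00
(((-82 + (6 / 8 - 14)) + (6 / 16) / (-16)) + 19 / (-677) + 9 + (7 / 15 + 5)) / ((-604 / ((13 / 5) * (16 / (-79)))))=-1365940589 / 19382239200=-0.07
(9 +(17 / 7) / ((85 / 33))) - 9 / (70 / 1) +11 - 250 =-16043 / 70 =-229.19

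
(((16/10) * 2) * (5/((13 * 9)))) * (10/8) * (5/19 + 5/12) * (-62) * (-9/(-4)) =-16.21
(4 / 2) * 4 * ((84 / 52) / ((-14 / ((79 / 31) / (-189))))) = 316 / 25389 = 0.01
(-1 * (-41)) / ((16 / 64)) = 164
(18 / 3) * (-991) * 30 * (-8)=1427040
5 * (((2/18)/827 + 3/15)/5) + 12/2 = 230738/37215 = 6.20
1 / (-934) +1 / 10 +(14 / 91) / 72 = 0.10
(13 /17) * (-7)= -91 /17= -5.35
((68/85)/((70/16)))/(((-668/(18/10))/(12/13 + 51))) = -1944/75985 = -0.03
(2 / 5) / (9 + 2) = 0.04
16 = 16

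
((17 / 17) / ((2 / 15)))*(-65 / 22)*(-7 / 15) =455 / 44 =10.34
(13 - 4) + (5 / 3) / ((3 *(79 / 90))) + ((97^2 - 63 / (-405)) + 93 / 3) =33593998 / 3555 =9449.79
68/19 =3.58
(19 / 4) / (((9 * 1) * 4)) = 19 / 144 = 0.13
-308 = -308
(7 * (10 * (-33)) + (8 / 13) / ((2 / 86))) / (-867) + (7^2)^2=2403.63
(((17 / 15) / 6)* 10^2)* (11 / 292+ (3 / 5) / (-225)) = 65161 / 98550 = 0.66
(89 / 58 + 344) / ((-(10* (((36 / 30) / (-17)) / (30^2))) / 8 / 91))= 9301028100 / 29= 320725106.90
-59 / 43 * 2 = -118 / 43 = -2.74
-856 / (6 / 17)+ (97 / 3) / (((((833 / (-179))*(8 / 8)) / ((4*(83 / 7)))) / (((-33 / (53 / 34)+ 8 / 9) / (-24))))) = -9668979487 / 3576069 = -2703.80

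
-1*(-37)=37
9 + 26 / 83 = 773 / 83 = 9.31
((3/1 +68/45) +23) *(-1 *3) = -1238/15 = -82.53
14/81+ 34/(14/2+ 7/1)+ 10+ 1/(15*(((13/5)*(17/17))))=93074/7371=12.63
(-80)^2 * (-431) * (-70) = 193088000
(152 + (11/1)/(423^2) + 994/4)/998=143322151/357142284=0.40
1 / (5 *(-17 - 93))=-1 / 550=-0.00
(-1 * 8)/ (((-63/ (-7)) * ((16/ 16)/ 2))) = -16/ 9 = -1.78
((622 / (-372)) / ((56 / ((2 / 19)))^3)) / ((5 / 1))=-311 / 140028954240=-0.00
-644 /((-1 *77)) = 8.36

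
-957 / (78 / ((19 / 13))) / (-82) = 6061 / 27716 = 0.22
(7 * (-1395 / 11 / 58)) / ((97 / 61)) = -595665 / 61886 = -9.63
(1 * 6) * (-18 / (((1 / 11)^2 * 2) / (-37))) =241758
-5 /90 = -1 /18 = -0.06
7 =7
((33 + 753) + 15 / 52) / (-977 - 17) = -5841 / 7384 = -0.79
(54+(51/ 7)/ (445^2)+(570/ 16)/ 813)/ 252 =162414076793/ 757317304800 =0.21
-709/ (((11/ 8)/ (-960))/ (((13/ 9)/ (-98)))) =-11797760/ 1617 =-7296.08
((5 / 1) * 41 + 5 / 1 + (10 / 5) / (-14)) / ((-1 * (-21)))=9.99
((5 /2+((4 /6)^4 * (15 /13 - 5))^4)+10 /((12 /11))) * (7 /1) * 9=103272887542615 /136606377609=755.99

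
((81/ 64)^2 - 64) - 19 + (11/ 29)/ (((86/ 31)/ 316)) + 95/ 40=-182943425/ 5107712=-35.82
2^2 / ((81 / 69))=92 / 27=3.41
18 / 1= 18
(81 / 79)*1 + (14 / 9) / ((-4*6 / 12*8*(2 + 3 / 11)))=139717 / 142200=0.98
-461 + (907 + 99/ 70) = 31319/ 70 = 447.41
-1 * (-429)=429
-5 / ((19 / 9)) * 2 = -90 / 19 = -4.74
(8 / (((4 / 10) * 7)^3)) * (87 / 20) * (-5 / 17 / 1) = -10875 / 23324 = -0.47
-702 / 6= -117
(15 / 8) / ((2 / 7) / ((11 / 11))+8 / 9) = 1.60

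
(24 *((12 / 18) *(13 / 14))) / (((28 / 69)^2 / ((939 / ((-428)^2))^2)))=54572357853 / 23019675209216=0.00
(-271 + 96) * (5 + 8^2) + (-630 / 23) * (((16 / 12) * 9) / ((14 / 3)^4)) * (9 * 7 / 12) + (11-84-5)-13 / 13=-109613269 / 9016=-12157.64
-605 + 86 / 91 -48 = -652.05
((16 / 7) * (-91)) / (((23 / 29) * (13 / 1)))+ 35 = 341 / 23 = 14.83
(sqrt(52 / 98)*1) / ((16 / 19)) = 19*sqrt(26) / 112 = 0.87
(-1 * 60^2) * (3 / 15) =-720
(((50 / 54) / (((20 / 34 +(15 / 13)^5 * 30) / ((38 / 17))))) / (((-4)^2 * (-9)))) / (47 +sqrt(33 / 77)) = -2320952543 / 470041316972928 +7054567 * sqrt(21) / 470041316972928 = -0.00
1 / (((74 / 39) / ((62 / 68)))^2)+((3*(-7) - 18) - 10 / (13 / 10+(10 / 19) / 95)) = -1385178703639 / 29834496528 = -46.43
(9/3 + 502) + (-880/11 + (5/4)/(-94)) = 159795/376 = 424.99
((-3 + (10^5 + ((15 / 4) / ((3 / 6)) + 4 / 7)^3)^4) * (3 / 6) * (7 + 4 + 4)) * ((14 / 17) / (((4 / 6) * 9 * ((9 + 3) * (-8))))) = -28947910783134095885599507229904965 / 26435561427566592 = -1095036731580350137.04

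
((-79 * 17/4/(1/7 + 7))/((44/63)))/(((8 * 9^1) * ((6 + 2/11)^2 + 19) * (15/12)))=-103411/7912000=-0.01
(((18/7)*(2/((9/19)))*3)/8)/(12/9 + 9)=171/434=0.39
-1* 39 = -39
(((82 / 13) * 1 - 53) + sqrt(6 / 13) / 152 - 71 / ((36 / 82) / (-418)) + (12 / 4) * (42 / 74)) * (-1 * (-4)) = sqrt(78) / 494 + 1169780636 / 4329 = 270219.62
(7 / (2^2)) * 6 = 21 / 2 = 10.50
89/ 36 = 2.47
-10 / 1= -10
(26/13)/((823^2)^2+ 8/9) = 18/4128971168177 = 0.00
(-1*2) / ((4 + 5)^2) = -2 / 81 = -0.02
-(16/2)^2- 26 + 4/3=-266/3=-88.67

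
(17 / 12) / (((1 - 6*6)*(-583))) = 17 / 244860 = 0.00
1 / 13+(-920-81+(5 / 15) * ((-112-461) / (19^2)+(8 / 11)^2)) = -1705732493 / 1703559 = -1001.28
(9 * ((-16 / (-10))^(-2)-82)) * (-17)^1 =799119 / 64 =12486.23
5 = 5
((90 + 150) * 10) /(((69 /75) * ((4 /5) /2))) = 150000 /23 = 6521.74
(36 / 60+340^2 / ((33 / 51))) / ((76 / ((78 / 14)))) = 54745041 / 4180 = 13096.90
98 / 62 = 49 / 31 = 1.58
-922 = -922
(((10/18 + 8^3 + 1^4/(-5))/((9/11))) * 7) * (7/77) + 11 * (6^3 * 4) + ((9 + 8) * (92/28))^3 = 25585076371/138915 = 184177.92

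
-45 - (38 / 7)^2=-3649 / 49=-74.47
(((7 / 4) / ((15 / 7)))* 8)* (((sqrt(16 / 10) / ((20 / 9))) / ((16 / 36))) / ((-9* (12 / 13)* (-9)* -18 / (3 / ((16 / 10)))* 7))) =-91* sqrt(10) / 172800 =-0.00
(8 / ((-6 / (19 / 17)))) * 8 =-608 / 51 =-11.92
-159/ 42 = -53/ 14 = -3.79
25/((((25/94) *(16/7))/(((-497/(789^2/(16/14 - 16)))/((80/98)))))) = 14879683/24900840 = 0.60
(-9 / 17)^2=81 / 289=0.28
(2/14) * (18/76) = 9/266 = 0.03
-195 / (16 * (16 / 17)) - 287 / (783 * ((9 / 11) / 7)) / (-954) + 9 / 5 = -47956667189 / 4302616320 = -11.15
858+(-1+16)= 873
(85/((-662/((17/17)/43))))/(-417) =0.00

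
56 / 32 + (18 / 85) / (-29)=17183 / 9860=1.74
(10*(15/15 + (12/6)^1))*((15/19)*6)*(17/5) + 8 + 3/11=102709/209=491.43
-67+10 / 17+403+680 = 17282 / 17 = 1016.59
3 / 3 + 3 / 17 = 20 / 17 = 1.18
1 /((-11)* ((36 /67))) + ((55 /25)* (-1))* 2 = -9047 /1980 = -4.57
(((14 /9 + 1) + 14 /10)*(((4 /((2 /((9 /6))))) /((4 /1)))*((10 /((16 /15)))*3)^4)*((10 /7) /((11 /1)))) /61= 76032421875 /19238912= 3952.01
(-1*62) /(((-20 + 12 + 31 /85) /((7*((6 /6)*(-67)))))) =-2471630 /649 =-3808.37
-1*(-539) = 539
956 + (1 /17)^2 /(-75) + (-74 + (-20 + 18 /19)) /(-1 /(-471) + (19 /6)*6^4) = 8953025804981 /9365312325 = 955.98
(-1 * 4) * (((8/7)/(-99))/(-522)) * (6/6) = -16/180873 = -0.00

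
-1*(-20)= 20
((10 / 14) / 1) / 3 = 5 / 21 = 0.24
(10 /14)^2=25 /49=0.51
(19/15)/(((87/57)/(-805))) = -58121/87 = -668.06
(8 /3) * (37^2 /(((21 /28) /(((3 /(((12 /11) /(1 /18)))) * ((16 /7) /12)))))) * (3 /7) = 240944 /3969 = 60.71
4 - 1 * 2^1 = 2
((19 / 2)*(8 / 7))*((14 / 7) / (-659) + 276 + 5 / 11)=152303772 / 50743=3001.47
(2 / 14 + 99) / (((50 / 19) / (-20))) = -26372 / 35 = -753.49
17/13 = 1.31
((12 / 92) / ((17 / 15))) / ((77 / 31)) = 1395 / 30107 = 0.05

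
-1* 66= -66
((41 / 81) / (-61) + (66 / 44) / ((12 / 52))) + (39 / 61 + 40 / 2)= 268109 / 9882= 27.13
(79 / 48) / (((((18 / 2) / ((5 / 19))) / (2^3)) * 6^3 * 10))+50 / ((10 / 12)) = 26593999 / 443232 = 60.00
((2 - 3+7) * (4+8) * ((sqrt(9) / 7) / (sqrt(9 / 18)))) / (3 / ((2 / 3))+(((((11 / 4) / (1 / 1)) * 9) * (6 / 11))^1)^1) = 2.42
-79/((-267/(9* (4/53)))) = 0.20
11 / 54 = 0.20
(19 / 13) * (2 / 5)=38 / 65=0.58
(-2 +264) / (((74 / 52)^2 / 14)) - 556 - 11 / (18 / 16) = 1245.45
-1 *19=-19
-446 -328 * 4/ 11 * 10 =-18026/ 11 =-1638.73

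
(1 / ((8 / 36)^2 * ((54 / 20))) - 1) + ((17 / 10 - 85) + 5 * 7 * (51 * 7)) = 62091 / 5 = 12418.20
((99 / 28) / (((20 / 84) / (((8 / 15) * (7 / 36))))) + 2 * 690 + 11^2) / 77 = 75127 / 3850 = 19.51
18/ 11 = 1.64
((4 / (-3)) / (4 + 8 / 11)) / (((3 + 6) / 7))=-77 / 351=-0.22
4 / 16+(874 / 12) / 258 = 206 / 387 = 0.53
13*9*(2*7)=1638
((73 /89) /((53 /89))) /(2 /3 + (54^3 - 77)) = 219 /25024639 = 0.00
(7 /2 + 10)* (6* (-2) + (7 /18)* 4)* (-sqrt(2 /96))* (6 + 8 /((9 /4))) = 2021* sqrt(3) /18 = 194.47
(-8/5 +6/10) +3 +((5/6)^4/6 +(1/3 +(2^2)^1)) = 49873/7776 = 6.41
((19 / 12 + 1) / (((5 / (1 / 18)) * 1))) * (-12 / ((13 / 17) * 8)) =-527 / 9360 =-0.06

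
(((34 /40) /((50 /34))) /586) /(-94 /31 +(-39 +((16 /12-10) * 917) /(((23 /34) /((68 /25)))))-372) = -36363 /1193333294840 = -0.00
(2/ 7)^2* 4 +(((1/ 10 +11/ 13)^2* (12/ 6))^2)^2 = 2648638699084881169/ 249817533306250000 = 10.60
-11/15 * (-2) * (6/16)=11/20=0.55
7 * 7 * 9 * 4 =1764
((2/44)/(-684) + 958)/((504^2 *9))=14415983/34401894912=0.00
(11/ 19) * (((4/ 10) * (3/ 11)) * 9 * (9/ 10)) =243/ 475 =0.51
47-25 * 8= -153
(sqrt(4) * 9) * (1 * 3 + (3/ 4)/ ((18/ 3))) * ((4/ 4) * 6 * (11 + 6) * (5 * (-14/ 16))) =-401625/ 16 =-25101.56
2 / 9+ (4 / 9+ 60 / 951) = 0.73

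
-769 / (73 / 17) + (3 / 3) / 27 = -352898 / 1971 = -179.05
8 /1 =8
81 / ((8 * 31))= 81 / 248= 0.33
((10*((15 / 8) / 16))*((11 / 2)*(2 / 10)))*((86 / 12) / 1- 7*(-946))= 2187625 / 256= 8545.41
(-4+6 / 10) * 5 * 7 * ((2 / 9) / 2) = -119 / 9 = -13.22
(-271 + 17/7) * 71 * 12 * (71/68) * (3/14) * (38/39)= -540193560/10829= -49883.97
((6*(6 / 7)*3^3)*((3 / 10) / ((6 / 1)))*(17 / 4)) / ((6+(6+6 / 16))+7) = 8262 / 5425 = 1.52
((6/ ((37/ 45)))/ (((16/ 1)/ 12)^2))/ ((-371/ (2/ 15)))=-81/ 54908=-0.00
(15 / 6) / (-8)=-0.31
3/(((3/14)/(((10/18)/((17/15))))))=350/51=6.86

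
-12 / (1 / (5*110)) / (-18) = 1100 / 3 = 366.67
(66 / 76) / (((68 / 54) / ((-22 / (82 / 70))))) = -343035 / 26486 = -12.95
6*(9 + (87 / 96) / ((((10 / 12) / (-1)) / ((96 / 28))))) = 1107 / 35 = 31.63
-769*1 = -769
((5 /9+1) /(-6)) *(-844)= 5908 /27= 218.81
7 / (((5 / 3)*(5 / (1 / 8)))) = 21 / 200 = 0.10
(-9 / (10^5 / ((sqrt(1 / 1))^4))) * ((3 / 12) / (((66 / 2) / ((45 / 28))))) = -0.00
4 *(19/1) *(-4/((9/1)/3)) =-304/3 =-101.33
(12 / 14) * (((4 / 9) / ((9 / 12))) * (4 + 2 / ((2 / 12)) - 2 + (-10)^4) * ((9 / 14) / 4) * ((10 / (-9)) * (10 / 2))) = -667600 / 147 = -4541.50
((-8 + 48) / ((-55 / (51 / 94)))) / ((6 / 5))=-170 / 517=-0.33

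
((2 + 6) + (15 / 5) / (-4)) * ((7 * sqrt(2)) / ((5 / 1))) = 203 * sqrt(2) / 20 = 14.35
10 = 10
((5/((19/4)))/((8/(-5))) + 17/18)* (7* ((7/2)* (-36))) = -4802/19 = -252.74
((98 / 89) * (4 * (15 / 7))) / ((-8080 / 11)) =-231 / 17978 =-0.01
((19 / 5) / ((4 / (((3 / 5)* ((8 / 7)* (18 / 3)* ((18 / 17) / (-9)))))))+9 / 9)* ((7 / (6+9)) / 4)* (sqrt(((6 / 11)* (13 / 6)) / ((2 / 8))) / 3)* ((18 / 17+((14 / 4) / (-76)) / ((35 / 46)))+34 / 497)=5503642351* sqrt(143) / 1350868365000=0.05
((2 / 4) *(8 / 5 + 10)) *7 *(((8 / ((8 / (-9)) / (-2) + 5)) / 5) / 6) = 1.99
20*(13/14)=130/7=18.57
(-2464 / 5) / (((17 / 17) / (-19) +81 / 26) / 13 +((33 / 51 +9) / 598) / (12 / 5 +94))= -1491093251648 / 713363865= -2090.23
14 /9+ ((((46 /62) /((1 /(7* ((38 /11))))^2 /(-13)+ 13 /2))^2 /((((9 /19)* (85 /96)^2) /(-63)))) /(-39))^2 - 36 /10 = -1131623966779591926341083445738209130926444 /554382814915426859578394414117952320705625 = -2.04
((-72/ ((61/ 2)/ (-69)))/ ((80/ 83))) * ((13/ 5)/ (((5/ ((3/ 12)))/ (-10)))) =-670059/ 3050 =-219.69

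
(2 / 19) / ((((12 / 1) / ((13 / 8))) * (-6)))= -13 / 5472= -0.00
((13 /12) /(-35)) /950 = -13 /399000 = -0.00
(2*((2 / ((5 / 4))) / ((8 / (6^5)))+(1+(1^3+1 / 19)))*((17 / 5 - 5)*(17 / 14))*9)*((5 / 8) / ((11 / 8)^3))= -1053540864 / 80465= -13093.16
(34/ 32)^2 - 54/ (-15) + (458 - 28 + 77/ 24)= 1681679/ 3840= 437.94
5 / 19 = 0.26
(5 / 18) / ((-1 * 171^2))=-5 / 526338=-0.00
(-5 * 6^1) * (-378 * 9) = 102060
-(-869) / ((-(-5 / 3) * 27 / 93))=26939 / 15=1795.93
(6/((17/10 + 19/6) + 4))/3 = 30/133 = 0.23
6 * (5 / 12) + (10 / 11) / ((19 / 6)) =1165 / 418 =2.79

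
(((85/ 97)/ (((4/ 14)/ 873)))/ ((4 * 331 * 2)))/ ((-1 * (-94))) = 5355/ 497824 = 0.01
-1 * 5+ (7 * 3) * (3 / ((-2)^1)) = -73 / 2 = -36.50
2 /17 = 0.12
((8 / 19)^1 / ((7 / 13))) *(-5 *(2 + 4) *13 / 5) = -8112 / 133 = -60.99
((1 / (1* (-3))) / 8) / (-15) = 1 / 360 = 0.00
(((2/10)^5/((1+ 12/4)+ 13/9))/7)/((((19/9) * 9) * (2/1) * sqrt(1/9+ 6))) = 27 * sqrt(55)/2240218750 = 0.00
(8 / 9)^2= 64 / 81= 0.79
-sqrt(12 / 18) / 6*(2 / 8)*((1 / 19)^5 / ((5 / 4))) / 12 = -sqrt(6) / 2674186920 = -0.00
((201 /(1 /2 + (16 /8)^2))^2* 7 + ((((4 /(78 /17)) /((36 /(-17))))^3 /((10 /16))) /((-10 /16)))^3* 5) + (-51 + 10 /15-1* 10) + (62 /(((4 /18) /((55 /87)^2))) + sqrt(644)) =2* sqrt(161) + 2978958337977506287284058609409828 /212525019975987845267062471875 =14042.35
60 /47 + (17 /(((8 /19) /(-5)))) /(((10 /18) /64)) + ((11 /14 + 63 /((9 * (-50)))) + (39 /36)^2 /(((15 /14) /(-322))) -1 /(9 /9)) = -20970797147 /888300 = -23607.79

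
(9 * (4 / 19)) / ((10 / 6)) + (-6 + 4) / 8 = 337 / 380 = 0.89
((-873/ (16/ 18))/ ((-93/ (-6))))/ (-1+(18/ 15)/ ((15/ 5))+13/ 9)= -353565/ 4712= -75.04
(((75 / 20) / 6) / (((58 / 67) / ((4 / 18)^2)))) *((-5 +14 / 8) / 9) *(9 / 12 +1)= -30485 / 1353024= -0.02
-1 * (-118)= 118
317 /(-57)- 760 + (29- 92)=-47228 /57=-828.56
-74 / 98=-37 / 49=-0.76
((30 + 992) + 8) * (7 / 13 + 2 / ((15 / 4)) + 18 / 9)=3163.95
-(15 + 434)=-449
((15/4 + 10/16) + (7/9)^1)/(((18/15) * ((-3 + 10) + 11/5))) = 9275/19872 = 0.47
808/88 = 101/11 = 9.18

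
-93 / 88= -1.06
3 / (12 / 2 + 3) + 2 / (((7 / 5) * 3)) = 0.81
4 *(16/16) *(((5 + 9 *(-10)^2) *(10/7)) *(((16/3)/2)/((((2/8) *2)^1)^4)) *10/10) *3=4633600/7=661942.86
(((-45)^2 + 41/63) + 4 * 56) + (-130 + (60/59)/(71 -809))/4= 337887077/152397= 2217.15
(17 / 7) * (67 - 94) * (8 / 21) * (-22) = 26928 / 49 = 549.55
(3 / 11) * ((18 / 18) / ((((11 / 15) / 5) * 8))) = 225 / 968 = 0.23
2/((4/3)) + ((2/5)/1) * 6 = 39/10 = 3.90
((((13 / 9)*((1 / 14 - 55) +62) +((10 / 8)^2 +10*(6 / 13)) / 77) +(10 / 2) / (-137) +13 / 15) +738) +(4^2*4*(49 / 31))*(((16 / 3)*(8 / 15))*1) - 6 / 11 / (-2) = 3174595152959 / 3060897840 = 1037.15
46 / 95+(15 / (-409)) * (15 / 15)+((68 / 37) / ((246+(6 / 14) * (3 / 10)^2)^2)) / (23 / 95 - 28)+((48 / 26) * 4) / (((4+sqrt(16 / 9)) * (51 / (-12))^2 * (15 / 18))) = 0.54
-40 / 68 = -10 / 17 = -0.59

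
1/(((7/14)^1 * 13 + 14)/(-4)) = -8/41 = -0.20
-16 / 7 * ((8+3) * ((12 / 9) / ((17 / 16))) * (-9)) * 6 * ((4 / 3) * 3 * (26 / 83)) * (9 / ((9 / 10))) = 21348.80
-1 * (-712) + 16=728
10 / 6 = 5 / 3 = 1.67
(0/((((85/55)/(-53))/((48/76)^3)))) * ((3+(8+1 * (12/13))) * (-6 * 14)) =0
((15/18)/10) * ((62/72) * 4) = 0.29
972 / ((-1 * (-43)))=972 / 43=22.60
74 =74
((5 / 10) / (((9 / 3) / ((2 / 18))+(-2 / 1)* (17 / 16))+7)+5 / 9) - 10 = -7213 / 765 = -9.43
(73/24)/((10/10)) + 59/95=8351/2280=3.66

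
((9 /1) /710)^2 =81 /504100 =0.00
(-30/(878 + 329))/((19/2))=-60/22933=-0.00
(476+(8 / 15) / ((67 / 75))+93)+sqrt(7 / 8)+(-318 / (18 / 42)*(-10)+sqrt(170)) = sqrt(14) / 4+sqrt(170)+535303 / 67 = 8003.57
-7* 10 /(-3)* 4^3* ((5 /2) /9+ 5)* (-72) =-1702400 /3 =-567466.67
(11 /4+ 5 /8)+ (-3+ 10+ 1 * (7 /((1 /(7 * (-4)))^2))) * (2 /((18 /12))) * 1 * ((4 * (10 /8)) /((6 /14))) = 6154643 /72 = 85481.15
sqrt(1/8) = sqrt(2)/4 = 0.35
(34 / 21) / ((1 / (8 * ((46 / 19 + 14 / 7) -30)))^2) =171320832 / 2527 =67796.13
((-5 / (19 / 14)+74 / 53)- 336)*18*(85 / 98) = -260601840 / 49343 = -5281.43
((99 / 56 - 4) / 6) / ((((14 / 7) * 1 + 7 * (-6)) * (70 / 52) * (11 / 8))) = 65 / 12936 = 0.01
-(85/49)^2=-7225/2401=-3.01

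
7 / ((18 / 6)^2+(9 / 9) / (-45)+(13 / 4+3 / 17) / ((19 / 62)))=29070 / 83717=0.35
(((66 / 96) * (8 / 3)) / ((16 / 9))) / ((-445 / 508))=-4191 / 3560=-1.18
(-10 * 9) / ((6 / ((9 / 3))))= -45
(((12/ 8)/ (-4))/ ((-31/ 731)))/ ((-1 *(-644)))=2193/ 159712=0.01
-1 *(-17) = 17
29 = 29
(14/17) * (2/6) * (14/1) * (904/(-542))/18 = -44296/124389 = -0.36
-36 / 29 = -1.24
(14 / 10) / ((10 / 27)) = 189 / 50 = 3.78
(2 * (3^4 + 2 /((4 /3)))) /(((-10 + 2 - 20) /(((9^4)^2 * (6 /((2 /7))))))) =-21308126895 /4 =-5327031723.75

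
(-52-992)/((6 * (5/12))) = -2088/5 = -417.60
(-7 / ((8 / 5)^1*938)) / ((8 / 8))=-5 / 1072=-0.00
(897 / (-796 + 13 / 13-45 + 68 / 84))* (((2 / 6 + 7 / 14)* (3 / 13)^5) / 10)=-117369 / 2013322012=-0.00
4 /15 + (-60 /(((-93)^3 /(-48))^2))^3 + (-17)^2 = 19900783584730793986194325843621139 /68797362012206017467832439268015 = 289.27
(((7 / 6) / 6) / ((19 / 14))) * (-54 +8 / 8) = -2597 / 342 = -7.59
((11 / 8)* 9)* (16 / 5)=198 / 5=39.60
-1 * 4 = -4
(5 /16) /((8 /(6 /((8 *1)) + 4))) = 95 /512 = 0.19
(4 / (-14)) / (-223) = 2 / 1561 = 0.00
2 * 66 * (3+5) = 1056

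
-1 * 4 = -4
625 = 625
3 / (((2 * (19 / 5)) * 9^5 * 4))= 5 / 2991816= 0.00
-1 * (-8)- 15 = -7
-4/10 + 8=38/5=7.60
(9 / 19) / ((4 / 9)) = 81 / 76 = 1.07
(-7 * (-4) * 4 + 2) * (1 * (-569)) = -64866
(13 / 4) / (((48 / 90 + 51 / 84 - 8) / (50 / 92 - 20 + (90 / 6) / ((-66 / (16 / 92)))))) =13465725 / 1457786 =9.24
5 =5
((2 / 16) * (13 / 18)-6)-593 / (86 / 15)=-109.34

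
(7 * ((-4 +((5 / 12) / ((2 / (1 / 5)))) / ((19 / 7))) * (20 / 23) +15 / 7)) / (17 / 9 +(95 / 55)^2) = -382965 / 201628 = -1.90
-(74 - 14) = -60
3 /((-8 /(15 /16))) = -45 /128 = -0.35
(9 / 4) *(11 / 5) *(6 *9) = 2673 / 10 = 267.30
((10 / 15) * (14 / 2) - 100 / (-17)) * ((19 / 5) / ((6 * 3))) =5111 / 2295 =2.23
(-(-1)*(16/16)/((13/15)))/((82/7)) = 105/1066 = 0.10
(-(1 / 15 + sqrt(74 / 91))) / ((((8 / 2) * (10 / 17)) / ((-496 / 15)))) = 1054 / 1125 + 1054 * sqrt(6734) / 6825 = 13.61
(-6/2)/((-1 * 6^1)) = 1/2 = 0.50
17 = 17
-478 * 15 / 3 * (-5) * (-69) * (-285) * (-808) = -189877374000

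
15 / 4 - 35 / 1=-125 / 4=-31.25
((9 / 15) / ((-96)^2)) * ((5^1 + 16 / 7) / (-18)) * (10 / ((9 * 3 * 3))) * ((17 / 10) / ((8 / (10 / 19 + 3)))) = -0.00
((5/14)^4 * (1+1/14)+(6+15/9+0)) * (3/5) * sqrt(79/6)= 12398077 * sqrt(474)/16134720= 16.73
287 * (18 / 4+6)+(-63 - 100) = 5701 / 2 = 2850.50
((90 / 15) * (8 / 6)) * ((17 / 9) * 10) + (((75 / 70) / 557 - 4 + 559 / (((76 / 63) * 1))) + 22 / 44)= 1629471311 / 2666916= 610.99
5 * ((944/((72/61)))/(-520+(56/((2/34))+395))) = 35990/7443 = 4.84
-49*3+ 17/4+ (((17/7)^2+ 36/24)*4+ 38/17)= -369595/3332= -110.92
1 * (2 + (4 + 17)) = 23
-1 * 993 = -993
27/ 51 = 9/ 17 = 0.53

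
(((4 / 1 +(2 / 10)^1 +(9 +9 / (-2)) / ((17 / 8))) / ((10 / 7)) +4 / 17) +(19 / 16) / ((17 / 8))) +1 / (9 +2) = 24812 / 4675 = 5.31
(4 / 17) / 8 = 1 / 34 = 0.03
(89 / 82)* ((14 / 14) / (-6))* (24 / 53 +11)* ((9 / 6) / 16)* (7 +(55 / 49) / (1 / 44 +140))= -114293381789 / 83968614016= -1.36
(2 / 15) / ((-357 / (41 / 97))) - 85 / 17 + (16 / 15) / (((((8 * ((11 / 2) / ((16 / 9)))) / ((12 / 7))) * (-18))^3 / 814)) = -20206947174685 / 4041221856903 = -5.00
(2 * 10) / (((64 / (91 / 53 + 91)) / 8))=12285 / 53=231.79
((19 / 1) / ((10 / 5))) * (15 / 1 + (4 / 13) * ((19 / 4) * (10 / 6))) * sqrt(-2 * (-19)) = 6460 * sqrt(38) / 39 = 1021.08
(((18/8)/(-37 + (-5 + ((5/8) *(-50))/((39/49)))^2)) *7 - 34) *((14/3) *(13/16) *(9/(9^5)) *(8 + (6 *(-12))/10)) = -14469808717/920743046019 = -0.02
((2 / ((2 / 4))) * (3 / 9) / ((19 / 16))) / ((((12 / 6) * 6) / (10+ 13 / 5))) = 112 / 95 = 1.18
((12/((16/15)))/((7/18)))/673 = 0.04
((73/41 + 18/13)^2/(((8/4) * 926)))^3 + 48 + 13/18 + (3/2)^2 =66813201098161064259905908361/1310776693223575939442347968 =50.97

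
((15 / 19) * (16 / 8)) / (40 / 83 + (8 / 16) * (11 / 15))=74700 / 40147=1.86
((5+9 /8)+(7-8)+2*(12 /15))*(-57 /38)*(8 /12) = -269 /40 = -6.72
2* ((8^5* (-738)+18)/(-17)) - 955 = 48349297/17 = 2844076.29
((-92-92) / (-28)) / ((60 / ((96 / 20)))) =92 / 175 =0.53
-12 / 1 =-12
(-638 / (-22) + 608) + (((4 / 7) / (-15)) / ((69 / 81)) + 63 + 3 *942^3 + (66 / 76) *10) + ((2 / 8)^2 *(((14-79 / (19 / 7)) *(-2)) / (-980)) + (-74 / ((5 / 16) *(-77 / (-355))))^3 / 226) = 9024597256898613652323 / 3607048971680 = 2501933665.93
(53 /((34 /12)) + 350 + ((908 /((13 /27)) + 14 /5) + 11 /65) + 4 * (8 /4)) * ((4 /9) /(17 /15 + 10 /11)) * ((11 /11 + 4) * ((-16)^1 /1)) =-2937323840 /74477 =-39439.34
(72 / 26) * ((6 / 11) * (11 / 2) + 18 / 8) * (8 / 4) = 378 / 13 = 29.08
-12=-12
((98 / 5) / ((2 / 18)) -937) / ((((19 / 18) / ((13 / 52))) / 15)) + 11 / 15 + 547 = -1228007 / 570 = -2154.40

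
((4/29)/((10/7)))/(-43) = -14/6235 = -0.00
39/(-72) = -13/24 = -0.54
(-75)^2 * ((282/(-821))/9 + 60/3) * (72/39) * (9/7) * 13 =3464804.25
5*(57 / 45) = 6.33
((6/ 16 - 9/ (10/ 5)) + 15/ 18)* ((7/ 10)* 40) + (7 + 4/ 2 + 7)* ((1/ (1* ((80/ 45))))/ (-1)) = -607/ 6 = -101.17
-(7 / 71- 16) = 1129 / 71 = 15.90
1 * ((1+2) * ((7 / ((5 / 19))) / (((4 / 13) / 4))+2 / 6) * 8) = 41536 / 5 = 8307.20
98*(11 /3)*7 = 7546 /3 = 2515.33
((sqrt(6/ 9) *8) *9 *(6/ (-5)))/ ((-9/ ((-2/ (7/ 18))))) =-40.31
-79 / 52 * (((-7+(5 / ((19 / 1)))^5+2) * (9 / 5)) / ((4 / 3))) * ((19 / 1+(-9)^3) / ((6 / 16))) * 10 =-6248220149700 / 32189287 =-194108.68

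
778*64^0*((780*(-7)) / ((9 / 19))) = -26903240 / 3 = -8967746.67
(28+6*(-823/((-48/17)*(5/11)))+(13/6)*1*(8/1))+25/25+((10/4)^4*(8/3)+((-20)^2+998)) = 215841/40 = 5396.02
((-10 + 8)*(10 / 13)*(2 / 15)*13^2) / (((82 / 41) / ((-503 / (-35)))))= -26156 / 105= -249.10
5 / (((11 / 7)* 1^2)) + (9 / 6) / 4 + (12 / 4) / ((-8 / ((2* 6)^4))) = -683975 / 88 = -7772.44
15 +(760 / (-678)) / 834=2120255 / 141363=15.00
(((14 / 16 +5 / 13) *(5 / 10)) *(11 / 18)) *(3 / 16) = 1441 / 19968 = 0.07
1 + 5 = 6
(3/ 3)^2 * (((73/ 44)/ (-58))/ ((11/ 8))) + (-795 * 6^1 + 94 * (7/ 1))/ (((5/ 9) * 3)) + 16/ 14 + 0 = -2466.08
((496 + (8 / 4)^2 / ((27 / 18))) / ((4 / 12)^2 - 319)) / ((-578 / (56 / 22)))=24 / 3485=0.01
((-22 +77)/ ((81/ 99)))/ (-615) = -121/ 1107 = -0.11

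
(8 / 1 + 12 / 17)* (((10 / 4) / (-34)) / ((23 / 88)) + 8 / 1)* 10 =4466640 / 6647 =671.98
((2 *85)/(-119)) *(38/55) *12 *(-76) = 69312/77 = 900.16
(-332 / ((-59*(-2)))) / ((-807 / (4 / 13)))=664 / 618969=0.00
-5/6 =-0.83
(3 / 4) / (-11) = -3 / 44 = -0.07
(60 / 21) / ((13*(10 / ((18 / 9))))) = 4 / 91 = 0.04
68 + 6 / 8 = 275 / 4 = 68.75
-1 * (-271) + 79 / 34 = 9293 / 34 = 273.32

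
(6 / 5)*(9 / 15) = 0.72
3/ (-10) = -3/ 10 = -0.30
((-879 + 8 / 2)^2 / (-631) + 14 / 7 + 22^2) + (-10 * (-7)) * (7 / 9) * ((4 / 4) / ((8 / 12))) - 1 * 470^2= -419385982 / 1893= -221545.69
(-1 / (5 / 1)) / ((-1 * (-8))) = -1 / 40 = -0.02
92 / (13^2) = 92 / 169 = 0.54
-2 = -2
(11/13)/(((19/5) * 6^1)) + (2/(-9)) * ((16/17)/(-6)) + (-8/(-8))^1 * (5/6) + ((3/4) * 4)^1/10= 1366489/1133730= 1.21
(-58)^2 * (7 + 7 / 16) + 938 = 103831 / 4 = 25957.75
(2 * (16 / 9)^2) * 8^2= 32768 / 81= 404.54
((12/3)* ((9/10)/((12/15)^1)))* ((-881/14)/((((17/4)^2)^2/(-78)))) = 39581568/584647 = 67.70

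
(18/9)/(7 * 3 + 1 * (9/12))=8/87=0.09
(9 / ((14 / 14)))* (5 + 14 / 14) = 54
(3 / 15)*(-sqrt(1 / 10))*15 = -3*sqrt(10) / 10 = -0.95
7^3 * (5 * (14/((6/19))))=228095/3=76031.67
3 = 3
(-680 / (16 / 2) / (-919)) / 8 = 85 / 7352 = 0.01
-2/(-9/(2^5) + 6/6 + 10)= -64/343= -0.19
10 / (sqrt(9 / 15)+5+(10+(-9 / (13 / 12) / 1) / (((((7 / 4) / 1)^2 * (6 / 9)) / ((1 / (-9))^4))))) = 998302625775 / 1493398649209 -13311252045 * sqrt(15) / 1493398649209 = 0.63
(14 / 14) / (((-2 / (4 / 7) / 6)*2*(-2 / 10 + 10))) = -30 / 343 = -0.09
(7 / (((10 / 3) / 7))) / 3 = 49 / 10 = 4.90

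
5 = 5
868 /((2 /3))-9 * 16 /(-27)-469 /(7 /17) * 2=-2912 /3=-970.67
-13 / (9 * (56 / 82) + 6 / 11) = -1.94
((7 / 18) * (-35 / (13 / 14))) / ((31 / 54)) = -25.53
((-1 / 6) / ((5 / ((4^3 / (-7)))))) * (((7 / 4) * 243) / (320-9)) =648 / 1555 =0.42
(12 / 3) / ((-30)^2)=1 / 225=0.00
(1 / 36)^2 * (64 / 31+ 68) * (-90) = -905 / 186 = -4.87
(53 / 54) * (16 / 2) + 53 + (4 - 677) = -16528 / 27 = -612.15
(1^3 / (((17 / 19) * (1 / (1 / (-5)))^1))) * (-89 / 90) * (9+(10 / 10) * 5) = 3.09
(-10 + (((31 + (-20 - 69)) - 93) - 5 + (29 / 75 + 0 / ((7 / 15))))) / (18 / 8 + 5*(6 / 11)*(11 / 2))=-49684 / 5175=-9.60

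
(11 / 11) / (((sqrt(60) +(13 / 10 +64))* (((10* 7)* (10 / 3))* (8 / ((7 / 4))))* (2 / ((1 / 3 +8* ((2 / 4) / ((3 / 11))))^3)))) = 1322325 / 53812352 - 10125* sqrt(15) / 13453088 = 0.02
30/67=0.45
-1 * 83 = -83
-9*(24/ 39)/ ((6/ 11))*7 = -924/ 13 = -71.08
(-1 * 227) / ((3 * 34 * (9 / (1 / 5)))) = -227 / 4590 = -0.05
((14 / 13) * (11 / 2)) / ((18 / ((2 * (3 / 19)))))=0.10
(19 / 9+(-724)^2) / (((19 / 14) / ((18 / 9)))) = 772473.01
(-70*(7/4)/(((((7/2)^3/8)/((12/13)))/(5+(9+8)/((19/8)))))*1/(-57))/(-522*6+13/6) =-126720/88129847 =-0.00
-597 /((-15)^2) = -199 /75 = -2.65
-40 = -40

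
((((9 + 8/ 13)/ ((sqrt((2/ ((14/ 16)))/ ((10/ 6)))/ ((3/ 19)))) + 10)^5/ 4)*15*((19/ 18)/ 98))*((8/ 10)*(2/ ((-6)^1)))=-55717577946565625/ 44232629995008 -6155879167148828125*sqrt(105)/ 87403676870135808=-1981.35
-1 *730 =-730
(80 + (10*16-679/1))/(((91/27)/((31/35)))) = -367443/3185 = -115.37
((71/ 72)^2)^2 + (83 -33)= 1369104481/ 26873856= 50.95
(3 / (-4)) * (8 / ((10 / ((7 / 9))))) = -7 / 15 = -0.47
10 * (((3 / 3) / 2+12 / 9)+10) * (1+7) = 946.67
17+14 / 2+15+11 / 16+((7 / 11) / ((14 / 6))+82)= 121.96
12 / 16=3 / 4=0.75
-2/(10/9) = -1.80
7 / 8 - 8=-57 / 8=-7.12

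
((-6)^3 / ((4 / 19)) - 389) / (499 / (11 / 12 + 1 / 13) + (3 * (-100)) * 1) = -219325 / 31344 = -7.00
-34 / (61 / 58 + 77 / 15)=-29580 / 5381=-5.50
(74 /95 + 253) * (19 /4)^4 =165363631 /1280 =129190.34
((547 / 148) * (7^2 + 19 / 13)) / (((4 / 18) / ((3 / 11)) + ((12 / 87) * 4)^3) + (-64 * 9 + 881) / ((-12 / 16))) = -29536493562 / 64248148835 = -0.46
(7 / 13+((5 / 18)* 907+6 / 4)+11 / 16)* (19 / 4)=9058117 / 7488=1209.68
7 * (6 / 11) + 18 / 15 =276 / 55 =5.02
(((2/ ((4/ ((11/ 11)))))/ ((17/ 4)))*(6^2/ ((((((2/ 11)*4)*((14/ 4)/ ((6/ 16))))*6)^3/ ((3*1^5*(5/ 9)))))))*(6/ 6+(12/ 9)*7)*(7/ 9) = 206305/ 245661696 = 0.00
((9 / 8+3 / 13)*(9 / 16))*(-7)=-8883 / 1664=-5.34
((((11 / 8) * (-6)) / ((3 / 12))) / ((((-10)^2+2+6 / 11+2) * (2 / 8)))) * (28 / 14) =-1452 / 575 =-2.53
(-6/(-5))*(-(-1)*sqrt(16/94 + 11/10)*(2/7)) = 6*sqrt(280590)/8225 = 0.39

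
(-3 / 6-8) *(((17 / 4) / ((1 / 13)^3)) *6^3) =-17143191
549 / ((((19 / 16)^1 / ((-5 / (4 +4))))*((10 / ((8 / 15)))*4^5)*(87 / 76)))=-61 / 4640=-0.01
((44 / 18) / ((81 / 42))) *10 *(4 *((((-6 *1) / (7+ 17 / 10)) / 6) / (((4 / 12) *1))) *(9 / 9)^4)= -123200 / 7047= -17.48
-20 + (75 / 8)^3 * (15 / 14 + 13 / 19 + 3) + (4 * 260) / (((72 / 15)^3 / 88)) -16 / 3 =17359025297 / 3677184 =4720.74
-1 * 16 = -16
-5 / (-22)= 5 / 22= 0.23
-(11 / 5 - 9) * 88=2992 / 5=598.40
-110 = -110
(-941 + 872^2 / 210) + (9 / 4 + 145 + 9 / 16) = 4750517 / 1680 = 2827.69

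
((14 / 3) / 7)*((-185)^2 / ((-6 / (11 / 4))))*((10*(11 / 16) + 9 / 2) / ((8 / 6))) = -34259225 / 384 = -89216.73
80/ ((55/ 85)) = 1360/ 11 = 123.64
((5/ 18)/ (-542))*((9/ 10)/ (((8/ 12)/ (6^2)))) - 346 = -375091/ 1084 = -346.02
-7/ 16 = -0.44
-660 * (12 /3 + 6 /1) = -6600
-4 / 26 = -0.15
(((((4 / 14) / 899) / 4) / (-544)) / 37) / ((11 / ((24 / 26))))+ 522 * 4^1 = 18910146423165 / 9056583536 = 2088.00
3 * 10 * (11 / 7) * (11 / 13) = 3630 / 91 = 39.89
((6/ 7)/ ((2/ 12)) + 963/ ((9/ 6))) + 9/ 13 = 58953/ 91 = 647.84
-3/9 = -1/3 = -0.33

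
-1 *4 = -4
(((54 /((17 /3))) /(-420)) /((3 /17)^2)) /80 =-51 /5600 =-0.01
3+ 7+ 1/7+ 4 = 99/7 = 14.14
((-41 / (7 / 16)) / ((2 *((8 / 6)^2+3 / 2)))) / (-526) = 2952 / 108619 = 0.03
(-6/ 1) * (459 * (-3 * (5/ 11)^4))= 5163750/ 14641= 352.69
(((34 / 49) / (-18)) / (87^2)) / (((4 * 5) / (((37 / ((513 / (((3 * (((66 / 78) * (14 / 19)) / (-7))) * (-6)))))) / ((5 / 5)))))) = -6919 / 234973511955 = -0.00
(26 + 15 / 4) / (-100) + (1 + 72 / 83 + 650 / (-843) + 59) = 1673628089 / 27987600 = 59.80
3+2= 5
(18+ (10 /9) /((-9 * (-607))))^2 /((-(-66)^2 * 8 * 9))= -202286498 /195808905009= -0.00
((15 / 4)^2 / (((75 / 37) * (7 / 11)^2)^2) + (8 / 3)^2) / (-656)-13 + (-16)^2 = 1377617131439 / 5670201600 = 242.96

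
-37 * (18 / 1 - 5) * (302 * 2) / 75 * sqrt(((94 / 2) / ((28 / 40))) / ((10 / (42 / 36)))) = -145262 * sqrt(282) / 225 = -10841.62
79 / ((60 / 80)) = 316 / 3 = 105.33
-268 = -268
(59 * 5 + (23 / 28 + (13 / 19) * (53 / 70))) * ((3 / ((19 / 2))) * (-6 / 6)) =-337827 / 3610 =-93.58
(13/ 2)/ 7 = 13/ 14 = 0.93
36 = 36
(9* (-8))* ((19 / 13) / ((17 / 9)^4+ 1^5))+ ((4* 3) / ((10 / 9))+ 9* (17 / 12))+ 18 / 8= 53095137 / 2927665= 18.14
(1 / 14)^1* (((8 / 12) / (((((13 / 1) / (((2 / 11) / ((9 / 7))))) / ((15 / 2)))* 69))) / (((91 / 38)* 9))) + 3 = 218189161 / 72729657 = 3.00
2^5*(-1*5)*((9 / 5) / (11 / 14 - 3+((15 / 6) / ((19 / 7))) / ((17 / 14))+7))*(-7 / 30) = 506464 / 41785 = 12.12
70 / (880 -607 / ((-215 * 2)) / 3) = 90300 / 1135807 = 0.08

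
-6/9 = -2/3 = -0.67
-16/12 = -4/3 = -1.33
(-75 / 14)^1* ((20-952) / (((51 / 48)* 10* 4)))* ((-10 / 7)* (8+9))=-139800 / 49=-2853.06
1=1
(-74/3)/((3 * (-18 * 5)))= 37/405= 0.09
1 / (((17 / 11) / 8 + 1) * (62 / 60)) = 176 / 217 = 0.81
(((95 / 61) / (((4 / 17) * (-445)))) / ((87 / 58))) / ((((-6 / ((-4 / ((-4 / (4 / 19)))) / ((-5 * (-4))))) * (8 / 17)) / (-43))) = -12427 / 7817760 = -0.00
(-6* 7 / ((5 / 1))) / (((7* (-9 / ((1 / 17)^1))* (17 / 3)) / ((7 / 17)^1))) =14 / 24565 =0.00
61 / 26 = 2.35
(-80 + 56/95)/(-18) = 3772/855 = 4.41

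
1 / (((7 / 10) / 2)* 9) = 20 / 63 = 0.32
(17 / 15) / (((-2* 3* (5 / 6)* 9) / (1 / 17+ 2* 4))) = -137 / 675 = -0.20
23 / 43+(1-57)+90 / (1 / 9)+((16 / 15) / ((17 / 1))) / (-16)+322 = 11804162 / 10965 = 1076.53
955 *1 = 955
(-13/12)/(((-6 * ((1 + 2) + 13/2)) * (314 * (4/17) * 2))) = 221/1718208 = 0.00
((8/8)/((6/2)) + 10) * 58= 1798/3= 599.33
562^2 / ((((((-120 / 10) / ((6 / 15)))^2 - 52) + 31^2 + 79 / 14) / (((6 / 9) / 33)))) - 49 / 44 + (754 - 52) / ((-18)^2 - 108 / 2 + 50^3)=303495391097 / 126026380260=2.41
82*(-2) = -164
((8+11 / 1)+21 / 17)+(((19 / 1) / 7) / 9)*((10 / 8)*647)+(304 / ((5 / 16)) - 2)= 26452501 / 21420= 1234.94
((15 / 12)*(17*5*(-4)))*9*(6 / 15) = -1530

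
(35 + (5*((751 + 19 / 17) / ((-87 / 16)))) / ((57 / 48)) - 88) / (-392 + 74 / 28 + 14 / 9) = 749928186 / 457699721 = 1.64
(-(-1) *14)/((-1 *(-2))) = 7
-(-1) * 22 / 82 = 11 / 41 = 0.27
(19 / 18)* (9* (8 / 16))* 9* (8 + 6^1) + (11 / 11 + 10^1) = 1219 / 2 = 609.50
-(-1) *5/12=5/12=0.42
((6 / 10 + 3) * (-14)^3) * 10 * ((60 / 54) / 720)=-152.44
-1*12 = -12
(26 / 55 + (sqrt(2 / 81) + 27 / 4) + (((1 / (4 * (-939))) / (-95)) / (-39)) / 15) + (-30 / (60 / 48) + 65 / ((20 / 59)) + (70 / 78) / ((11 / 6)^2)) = sqrt(2) / 9 + 4426118204369 / 25257503700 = 175.40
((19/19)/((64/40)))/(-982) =-5/7856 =-0.00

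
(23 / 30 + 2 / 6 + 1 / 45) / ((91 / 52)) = 202 / 315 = 0.64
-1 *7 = -7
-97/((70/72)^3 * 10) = -10.56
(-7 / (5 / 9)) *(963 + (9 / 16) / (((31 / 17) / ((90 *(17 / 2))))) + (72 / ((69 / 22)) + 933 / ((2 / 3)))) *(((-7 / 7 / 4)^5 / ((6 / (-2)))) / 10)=-628011783 / 584089600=-1.08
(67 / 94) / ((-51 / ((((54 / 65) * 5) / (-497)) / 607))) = 603 / 3133539773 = 0.00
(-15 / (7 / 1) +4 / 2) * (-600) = 600 / 7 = 85.71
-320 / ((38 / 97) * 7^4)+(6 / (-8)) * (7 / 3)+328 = 59470715 / 182476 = 325.91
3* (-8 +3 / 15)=-117 / 5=-23.40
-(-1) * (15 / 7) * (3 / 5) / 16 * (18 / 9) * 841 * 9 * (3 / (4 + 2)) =68121 / 112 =608.22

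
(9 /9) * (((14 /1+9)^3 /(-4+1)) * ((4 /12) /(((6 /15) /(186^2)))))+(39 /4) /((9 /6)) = -233849727 /2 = -116924863.50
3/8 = 0.38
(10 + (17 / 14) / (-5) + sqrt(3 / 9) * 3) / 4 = sqrt(3) / 4 + 683 / 280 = 2.87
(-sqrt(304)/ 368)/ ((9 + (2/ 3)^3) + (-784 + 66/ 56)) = 189 * sqrt(19)/ 13450055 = 0.00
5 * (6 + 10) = 80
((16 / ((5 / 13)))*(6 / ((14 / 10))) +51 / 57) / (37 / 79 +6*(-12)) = -1882649 / 751583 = -2.50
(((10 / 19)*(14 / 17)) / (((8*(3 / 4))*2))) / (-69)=-35 / 66861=-0.00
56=56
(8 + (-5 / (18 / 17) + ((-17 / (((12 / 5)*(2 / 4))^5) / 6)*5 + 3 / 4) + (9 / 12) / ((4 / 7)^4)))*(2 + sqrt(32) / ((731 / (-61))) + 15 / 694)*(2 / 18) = 0.92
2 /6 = 1 /3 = 0.33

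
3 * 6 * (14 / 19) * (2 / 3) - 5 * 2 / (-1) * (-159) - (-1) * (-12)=-30270 / 19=-1593.16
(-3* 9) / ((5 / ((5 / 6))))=-9 / 2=-4.50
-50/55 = -0.91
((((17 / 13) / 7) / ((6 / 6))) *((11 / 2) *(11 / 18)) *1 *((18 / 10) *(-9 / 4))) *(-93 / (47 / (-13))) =-1721709 / 26320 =-65.41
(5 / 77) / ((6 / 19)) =0.21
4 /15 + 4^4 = 3844 /15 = 256.27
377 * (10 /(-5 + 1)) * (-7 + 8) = -1885 /2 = -942.50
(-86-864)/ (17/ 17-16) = 190/ 3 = 63.33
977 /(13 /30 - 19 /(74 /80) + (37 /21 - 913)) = -7591290 /7236553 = -1.05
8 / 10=4 / 5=0.80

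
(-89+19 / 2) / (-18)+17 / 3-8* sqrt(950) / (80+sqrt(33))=-3200* sqrt(38) / 6367+40* sqrt(1254) / 6367+121 / 12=7.21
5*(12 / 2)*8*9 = 2160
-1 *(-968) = 968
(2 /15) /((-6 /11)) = -11 /45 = -0.24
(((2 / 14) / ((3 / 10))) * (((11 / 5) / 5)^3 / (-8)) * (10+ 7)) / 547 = -22627 / 143587500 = -0.00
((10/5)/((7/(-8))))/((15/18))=-96/35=-2.74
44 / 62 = 22 / 31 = 0.71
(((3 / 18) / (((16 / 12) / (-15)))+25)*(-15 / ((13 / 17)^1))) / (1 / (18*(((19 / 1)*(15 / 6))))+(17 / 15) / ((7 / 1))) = -2781.59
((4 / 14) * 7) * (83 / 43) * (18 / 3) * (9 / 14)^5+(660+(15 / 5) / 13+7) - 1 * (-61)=54925624549 / 75160904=730.77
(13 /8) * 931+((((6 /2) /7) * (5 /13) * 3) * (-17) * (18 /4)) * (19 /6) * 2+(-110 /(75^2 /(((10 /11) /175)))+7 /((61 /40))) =45601046107 /35685000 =1277.88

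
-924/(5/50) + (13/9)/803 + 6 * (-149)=-73238405/7227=-10134.00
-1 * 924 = -924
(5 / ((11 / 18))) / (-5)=-18 / 11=-1.64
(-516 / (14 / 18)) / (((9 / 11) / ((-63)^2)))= -3218292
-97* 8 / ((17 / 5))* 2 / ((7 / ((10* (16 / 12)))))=-310400 / 357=-869.47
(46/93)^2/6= 1058/25947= 0.04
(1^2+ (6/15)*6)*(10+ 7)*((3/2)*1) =867/10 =86.70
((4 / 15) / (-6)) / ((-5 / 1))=2 / 225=0.01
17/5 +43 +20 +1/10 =133/2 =66.50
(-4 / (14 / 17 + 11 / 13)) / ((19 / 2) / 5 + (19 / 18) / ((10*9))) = -159120 / 126977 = -1.25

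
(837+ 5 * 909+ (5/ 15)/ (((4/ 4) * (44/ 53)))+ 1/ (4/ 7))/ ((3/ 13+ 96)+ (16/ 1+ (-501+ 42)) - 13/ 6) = -4619602/ 299387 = -15.43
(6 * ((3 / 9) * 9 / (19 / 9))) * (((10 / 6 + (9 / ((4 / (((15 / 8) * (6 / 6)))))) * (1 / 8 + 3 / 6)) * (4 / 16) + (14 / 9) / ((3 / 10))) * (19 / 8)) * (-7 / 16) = -3635205 / 65536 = -55.47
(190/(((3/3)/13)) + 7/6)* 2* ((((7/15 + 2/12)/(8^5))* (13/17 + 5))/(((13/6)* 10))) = 13803937/543129600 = 0.03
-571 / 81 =-7.05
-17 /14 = -1.21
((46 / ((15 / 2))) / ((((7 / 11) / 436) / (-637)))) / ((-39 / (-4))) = -12354496 / 45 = -274544.36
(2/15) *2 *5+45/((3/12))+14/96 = 8711/48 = 181.48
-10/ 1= -10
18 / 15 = 6 / 5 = 1.20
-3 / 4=-0.75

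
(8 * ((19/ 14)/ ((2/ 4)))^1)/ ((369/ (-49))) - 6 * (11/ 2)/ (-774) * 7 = -82033/ 31734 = -2.59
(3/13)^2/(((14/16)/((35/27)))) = 40/507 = 0.08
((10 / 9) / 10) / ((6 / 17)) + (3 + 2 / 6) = 197 / 54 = 3.65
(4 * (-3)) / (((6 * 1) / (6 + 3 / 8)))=-51 / 4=-12.75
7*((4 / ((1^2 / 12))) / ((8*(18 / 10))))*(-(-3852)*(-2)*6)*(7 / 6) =-1258320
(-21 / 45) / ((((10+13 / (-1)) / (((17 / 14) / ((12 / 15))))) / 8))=17 / 9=1.89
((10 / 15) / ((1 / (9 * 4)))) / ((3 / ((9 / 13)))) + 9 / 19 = 1485 / 247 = 6.01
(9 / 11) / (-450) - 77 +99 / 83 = -3460683 / 45650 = -75.81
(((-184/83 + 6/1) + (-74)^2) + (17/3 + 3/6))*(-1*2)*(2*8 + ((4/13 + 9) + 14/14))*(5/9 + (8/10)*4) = -1349609482/1245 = -1084023.68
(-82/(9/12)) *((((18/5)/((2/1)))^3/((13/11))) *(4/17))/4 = -876744/27625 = -31.74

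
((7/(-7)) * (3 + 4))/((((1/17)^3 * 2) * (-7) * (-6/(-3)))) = 4913/4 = 1228.25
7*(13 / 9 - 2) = -35 / 9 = -3.89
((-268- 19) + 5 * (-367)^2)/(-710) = -336579/355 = -948.11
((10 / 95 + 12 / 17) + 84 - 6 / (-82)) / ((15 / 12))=4496492 / 66215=67.91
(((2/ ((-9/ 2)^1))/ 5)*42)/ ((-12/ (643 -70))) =2674/ 15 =178.27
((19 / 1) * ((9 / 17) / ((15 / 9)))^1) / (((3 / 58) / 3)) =29754 / 85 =350.05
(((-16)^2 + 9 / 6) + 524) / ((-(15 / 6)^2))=-3126 / 25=-125.04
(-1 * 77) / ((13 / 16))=-1232 / 13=-94.77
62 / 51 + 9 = 521 / 51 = 10.22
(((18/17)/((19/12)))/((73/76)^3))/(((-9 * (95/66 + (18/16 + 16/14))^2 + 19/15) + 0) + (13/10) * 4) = -28404922613760/4412623064120287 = -0.01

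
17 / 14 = 1.21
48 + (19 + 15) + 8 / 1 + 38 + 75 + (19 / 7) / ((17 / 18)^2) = 416825 / 2023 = 206.04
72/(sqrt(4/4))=72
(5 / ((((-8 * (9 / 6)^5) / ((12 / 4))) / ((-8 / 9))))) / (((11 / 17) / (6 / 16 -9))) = -7820 / 2673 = -2.93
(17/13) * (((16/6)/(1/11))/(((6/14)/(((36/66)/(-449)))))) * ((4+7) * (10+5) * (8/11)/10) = -7616/5837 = -1.30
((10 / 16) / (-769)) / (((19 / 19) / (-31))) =155 / 6152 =0.03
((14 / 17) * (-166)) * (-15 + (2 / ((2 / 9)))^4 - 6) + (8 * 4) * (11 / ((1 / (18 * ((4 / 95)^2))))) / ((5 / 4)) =-685846176432 / 767125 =-894047.48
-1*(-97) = 97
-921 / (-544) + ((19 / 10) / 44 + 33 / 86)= 2727401 / 1286560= 2.12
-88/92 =-22/23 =-0.96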